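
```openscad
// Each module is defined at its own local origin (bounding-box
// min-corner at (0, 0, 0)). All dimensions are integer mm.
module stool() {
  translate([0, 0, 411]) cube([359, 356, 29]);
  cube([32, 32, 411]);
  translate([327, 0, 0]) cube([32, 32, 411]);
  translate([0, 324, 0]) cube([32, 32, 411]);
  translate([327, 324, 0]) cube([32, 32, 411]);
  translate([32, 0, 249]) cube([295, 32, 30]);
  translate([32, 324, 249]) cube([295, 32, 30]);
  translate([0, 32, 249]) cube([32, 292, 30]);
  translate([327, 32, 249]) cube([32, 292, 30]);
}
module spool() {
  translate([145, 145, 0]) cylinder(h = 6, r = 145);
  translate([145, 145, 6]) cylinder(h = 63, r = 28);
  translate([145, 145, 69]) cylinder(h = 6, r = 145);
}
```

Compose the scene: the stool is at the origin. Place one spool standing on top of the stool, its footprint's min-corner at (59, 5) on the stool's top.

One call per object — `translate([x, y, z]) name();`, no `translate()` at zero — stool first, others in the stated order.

stool();
translate([59, 5, 440]) spool();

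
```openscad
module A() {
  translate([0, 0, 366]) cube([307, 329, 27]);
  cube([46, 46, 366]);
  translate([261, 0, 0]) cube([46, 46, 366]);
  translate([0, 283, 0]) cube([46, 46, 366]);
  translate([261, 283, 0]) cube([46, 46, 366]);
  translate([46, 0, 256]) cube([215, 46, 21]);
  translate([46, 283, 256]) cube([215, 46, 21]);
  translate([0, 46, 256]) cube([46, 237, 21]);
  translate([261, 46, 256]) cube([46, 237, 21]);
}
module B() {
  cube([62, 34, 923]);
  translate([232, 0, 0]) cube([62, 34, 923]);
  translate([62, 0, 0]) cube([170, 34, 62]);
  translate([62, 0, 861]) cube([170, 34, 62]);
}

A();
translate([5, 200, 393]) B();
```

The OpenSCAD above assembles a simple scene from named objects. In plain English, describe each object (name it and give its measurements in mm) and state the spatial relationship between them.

A is a four-legged stool. The seat is 307×329 mm, 27 mm thick, top at z = 393 mm. It stands on four square legs, each 46×46 mm in cross-section, from z = 0 to the seat underside, each flush with a corner of the seat. Four stretchers, 46 mm wide and 21 mm tall, connect adjacent legs with their undersides at z = 256 mm, each running between the inner faces of the legs it joins and aligned with the legs' outer faces on the other axis.

B is a picture frame with a 170×799 mm rectangular opening (x by z) and a uniform 62 mm border on every side. Frame depth is 34 mm along y. It is built from two vertical stiles running the full outside height and two horizontal rails spanning the gap between the stiles.

The picture frame is on top of the stool.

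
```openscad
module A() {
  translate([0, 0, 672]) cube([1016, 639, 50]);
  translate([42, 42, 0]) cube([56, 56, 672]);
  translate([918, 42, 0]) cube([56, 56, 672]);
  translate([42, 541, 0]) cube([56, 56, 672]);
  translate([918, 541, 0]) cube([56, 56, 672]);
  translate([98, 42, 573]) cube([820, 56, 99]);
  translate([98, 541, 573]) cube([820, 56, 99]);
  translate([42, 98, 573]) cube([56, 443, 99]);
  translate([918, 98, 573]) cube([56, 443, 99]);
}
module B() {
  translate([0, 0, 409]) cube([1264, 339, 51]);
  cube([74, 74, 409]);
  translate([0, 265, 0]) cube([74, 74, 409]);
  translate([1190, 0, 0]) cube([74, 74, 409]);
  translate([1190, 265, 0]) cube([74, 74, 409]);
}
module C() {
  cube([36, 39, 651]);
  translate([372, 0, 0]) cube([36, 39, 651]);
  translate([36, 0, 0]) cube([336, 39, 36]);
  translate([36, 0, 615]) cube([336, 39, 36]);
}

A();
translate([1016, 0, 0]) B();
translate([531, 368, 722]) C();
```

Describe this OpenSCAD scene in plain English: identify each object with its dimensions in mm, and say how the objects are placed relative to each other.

A is a table: top 1016 mm (x) × 639 mm (y), 50 mm thick, upper face at z = 722 mm, on four 56×56 mm square legs, each inset 42 mm from the nearest pair of top edges, running from z = 0 to the bottom of the top. Four apron rails, 56 mm thick and 99 mm tall, run between adjacent legs with their top edges flush with the underside of the top and their outer faces flush with the legs' outer faces.

B is a long wooden bench with a 1264 mm (x) × 339 mm (y) seat, 51 mm thick, its top surface 460 mm above the floor. Four 74 mm square legs at the seat corners, flush with the edges, run from z = 0 to the seat underside.

C is a picture frame with a 336×579 mm rectangular opening (x by z) and a uniform 36 mm border on every side. Frame depth is 39 mm along y. It is built from two vertical stiles running the full outside height and two horizontal rails spanning the gap between the stiles.

The bench is against the table's +x side, with their −y faces flush. The picture frame is on top of the table.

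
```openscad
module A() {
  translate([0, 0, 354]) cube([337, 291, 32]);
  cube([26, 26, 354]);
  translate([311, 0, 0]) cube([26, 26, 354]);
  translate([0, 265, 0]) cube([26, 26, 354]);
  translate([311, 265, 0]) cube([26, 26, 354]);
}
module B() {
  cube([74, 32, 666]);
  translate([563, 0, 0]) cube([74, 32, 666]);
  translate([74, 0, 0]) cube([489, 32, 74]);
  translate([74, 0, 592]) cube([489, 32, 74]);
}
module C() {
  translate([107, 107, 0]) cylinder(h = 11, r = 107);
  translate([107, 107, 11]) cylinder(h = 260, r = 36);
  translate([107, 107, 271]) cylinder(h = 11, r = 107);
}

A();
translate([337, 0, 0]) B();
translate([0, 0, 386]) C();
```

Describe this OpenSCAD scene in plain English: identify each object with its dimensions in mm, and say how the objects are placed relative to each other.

A is a four-legged stool. The seat is 337×291 mm, 32 mm thick, top at z = 386 mm. It stands on four square legs, each 26×26 mm in cross-section, from z = 0 to the seat underside, each flush with a corner of the seat.

B is a picture frame with a 489×518 mm rectangular opening (x by z) and a uniform 74 mm border on every side. Frame depth is 32 mm along y. It is built from two vertical stiles running the full outside height and two horizontal rails spanning the gap between the stiles.

C is a spool: two coaxial disc flanges of radius 107 mm and thickness 11 mm, joined by a core cylinder of radius 36 mm and height 260 mm. The lower flange rests on z = 0 and the three cylinders share a vertical axis.

The picture frame is against the stool's +x side, with their −y faces flush. The spool is on top of the stool.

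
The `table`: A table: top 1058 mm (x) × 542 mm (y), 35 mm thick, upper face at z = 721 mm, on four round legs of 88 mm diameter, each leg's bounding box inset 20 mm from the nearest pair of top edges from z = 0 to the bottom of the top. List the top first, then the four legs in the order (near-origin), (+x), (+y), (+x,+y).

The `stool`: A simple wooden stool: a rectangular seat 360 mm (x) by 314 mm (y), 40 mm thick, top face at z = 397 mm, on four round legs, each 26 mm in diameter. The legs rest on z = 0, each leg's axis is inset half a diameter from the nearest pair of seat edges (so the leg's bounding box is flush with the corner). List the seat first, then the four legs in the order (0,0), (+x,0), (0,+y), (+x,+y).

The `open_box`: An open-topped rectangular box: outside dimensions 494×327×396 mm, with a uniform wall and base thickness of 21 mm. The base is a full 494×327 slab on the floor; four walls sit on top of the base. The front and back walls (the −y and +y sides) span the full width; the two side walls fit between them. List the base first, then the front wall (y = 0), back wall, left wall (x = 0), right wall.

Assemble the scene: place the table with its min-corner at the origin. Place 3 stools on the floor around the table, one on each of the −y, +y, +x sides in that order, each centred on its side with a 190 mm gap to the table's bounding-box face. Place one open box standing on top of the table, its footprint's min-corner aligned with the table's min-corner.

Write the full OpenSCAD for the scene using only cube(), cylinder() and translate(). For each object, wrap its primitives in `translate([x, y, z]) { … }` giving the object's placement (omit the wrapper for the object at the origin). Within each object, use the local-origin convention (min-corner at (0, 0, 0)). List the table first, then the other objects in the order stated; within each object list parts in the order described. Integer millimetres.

translate([0, 0, 686]) cube([1058, 542, 35]);
translate([64, 64, 0]) cylinder(h = 686, r = 44);
translate([994, 64, 0]) cylinder(h = 686, r = 44);
translate([64, 478, 0]) cylinder(h = 686, r = 44);
translate([994, 478, 0]) cylinder(h = 686, r = 44);
translate([349, -504, 0]) {
  translate([0, 0, 357]) cube([360, 314, 40]);
  translate([13, 13, 0]) cylinder(h = 357, r = 13);
  translate([347, 13, 0]) cylinder(h = 357, r = 13);
  translate([13, 301, 0]) cylinder(h = 357, r = 13);
  translate([347, 301, 0]) cylinder(h = 357, r = 13);
}
translate([349, 732, 0]) {
  translate([0, 0, 357]) cube([360, 314, 40]);
  translate([13, 13, 0]) cylinder(h = 357, r = 13);
  translate([347, 13, 0]) cylinder(h = 357, r = 13);
  translate([13, 301, 0]) cylinder(h = 357, r = 13);
  translate([347, 301, 0]) cylinder(h = 357, r = 13);
}
translate([1248, 114, 0]) {
  translate([0, 0, 357]) cube([360, 314, 40]);
  translate([13, 13, 0]) cylinder(h = 357, r = 13);
  translate([347, 13, 0]) cylinder(h = 357, r = 13);
  translate([13, 301, 0]) cylinder(h = 357, r = 13);
  translate([347, 301, 0]) cylinder(h = 357, r = 13);
}
translate([0, 0, 721]) {
  cube([494, 327, 21]);
  translate([0, 0, 21]) cube([494, 21, 375]);
  translate([0, 306, 21]) cube([494, 21, 375]);
  translate([0, 21, 21]) cube([21, 285, 375]);
  translate([473, 21, 21]) cube([21, 285, 375]);
}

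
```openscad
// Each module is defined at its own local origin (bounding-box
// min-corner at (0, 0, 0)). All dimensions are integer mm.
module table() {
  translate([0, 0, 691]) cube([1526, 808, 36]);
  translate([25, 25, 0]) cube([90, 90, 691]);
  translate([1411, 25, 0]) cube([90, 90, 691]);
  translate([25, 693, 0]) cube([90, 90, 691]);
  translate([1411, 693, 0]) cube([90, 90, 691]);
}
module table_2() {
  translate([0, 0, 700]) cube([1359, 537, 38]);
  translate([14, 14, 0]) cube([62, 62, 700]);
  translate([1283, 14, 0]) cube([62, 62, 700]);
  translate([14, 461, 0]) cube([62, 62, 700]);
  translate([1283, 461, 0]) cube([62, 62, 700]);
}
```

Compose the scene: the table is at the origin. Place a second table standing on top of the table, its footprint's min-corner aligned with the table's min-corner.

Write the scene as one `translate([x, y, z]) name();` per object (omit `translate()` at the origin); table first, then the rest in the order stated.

table();
translate([0, 0, 727]) table_2();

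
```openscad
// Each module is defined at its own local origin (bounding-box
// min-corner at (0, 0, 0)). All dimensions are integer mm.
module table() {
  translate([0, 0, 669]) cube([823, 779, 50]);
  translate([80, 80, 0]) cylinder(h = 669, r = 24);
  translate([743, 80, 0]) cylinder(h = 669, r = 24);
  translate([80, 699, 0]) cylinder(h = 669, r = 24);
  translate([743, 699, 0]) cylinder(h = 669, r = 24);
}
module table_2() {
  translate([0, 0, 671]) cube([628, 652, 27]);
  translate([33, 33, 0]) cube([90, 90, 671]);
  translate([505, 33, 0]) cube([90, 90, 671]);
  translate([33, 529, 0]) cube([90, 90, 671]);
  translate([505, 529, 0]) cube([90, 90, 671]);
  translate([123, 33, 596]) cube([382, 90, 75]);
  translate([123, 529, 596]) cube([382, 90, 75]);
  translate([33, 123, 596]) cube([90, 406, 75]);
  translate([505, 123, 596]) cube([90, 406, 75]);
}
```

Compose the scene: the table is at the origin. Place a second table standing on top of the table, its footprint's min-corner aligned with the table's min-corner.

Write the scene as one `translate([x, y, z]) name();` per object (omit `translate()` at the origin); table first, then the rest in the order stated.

table();
translate([0, 0, 719]) table_2();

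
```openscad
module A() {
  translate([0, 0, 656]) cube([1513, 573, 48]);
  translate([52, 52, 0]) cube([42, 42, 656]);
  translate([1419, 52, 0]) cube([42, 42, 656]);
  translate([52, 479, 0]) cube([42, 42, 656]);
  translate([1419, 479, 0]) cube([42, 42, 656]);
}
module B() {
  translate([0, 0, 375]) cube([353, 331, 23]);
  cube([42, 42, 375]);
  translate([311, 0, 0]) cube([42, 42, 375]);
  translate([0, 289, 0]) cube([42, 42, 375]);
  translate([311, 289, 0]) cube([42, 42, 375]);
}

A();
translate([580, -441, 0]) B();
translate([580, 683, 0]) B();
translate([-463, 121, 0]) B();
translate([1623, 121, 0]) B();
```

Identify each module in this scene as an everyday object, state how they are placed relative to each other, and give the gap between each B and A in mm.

Each stool's nearest face is 110 mm from the table's bounding box.

A is a table. B is a stool. Four stools sit around the table at the −y, +y, −x, +x sides. The gap between each stool and the table is 110 mm.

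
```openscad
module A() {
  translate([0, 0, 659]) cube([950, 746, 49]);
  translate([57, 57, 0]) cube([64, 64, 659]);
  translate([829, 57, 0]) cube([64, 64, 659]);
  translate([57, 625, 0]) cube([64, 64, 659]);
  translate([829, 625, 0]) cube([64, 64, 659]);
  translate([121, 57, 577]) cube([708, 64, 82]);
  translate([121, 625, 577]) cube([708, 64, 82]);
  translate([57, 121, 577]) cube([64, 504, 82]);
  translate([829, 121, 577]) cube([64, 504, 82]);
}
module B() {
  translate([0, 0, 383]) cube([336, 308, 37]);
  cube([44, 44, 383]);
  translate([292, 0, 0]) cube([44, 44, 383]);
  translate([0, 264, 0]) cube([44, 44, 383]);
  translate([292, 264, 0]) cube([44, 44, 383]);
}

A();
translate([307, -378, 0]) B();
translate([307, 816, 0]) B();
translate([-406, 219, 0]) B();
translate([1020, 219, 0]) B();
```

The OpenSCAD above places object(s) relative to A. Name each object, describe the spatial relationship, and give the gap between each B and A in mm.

Each stool's nearest face is 70 mm from the table's bounding box.

A is a table. B is a stool. Four stools sit around the table at the −y, +y, −x, +x sides. The gap between each stool and the table is 70 mm.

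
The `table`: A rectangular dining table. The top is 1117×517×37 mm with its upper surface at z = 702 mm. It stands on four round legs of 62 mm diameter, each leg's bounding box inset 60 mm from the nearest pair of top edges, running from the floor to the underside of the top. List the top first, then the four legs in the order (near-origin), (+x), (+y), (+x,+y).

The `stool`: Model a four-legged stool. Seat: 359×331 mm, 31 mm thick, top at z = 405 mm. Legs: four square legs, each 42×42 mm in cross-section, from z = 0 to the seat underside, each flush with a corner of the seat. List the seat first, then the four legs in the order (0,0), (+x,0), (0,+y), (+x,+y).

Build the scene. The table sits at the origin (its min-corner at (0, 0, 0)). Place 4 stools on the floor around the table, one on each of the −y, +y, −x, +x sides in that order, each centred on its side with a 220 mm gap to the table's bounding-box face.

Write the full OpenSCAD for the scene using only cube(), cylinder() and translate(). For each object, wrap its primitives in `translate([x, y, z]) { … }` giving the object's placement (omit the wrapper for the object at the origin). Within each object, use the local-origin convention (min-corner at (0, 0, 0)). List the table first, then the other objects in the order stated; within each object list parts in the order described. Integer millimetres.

translate([0, 0, 665]) cube([1117, 517, 37]);
translate([91, 91, 0]) cylinder(h = 665, r = 31);
translate([1026, 91, 0]) cylinder(h = 665, r = 31);
translate([91, 426, 0]) cylinder(h = 665, r = 31);
translate([1026, 426, 0]) cylinder(h = 665, r = 31);
translate([379, -551, 0]) {
  translate([0, 0, 374]) cube([359, 331, 31]);
  cube([42, 42, 374]);
  translate([317, 0, 0]) cube([42, 42, 374]);
  translate([0, 289, 0]) cube([42, 42, 374]);
  translate([317, 289, 0]) cube([42, 42, 374]);
}
translate([379, 737, 0]) {
  translate([0, 0, 374]) cube([359, 331, 31]);
  cube([42, 42, 374]);
  translate([317, 0, 0]) cube([42, 42, 374]);
  translate([0, 289, 0]) cube([42, 42, 374]);
  translate([317, 289, 0]) cube([42, 42, 374]);
}
translate([-579, 93, 0]) {
  translate([0, 0, 374]) cube([359, 331, 31]);
  cube([42, 42, 374]);
  translate([317, 0, 0]) cube([42, 42, 374]);
  translate([0, 289, 0]) cube([42, 42, 374]);
  translate([317, 289, 0]) cube([42, 42, 374]);
}
translate([1337, 93, 0]) {
  translate([0, 0, 374]) cube([359, 331, 31]);
  cube([42, 42, 374]);
  translate([317, 0, 0]) cube([42, 42, 374]);
  translate([0, 289, 0]) cube([42, 42, 374]);
  translate([317, 289, 0]) cube([42, 42, 374]);
}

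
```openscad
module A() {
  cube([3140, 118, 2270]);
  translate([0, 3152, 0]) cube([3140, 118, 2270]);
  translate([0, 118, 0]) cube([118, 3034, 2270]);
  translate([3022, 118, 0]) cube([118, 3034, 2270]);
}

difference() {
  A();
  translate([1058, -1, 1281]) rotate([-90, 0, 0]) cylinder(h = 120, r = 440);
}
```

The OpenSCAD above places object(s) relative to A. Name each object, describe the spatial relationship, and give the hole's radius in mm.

A is a house frame. The house frame has a circular hole through its front wall. The hole's radius is 440 mm.

The subtracted cylinder has r = 440 mm.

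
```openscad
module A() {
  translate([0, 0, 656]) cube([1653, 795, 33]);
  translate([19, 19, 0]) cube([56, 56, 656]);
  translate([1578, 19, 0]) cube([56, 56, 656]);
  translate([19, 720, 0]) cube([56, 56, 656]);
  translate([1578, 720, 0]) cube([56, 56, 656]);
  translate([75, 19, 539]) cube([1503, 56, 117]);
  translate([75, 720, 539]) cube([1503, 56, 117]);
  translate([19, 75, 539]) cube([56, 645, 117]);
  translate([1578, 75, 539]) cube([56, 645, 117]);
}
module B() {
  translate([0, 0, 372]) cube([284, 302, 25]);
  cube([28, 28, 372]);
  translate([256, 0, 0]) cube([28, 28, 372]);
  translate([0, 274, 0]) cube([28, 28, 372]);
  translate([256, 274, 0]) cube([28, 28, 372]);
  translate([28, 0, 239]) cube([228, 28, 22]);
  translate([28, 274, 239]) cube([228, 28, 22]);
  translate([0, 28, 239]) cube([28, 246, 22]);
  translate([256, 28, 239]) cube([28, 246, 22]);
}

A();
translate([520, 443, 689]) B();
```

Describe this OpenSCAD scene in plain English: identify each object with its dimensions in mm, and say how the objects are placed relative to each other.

A is a table with a 1653×795 mm rectangular top, 33 mm thick, top surface at z = 689 mm, supported by four 56×56 mm square legs, each inset 19 mm from the nearest pair of top edges, running from the floor. Four apron rails, 56 mm thick and 117 mm tall, run between adjacent legs with their top edges flush with the underside of the top and their outer faces flush with the legs' outer faces.

B is a four-legged stool. The seat is a 284×302×25 mm slab whose top surface is at z = 397 mm; four square legs, each 28×28 mm in cross-section, run from the floor (z = 0) to the underside of the seat, each flush with a corner of the seat. Four stretchers, 28 mm wide and 22 mm tall, connect adjacent legs with their undersides at z = 239 mm, each running between the inner faces of the legs it joins and aligned with the legs' outer faces on the other axis.

The stool is on top of the table.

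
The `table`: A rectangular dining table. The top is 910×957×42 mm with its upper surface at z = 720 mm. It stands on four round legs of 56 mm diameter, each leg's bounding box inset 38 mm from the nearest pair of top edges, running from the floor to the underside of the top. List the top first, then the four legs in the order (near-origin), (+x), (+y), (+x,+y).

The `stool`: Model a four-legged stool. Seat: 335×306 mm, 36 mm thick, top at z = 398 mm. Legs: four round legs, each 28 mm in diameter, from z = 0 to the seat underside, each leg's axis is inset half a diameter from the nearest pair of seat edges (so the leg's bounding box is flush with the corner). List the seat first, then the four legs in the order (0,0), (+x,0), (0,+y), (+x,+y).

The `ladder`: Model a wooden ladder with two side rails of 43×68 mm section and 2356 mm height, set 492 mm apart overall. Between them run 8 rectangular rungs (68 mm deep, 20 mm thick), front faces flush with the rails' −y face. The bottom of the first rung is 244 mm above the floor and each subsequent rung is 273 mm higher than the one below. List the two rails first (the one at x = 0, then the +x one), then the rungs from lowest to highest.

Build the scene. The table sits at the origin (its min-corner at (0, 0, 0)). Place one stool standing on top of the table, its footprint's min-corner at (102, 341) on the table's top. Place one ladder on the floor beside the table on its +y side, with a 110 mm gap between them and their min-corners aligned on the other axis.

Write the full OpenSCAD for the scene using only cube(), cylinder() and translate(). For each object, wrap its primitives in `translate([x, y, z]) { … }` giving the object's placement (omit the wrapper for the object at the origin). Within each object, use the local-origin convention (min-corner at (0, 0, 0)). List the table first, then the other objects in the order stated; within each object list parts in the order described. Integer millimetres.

translate([0, 0, 678]) cube([910, 957, 42]);
translate([66, 66, 0]) cylinder(h = 678, r = 28);
translate([844, 66, 0]) cylinder(h = 678, r = 28);
translate([66, 891, 0]) cylinder(h = 678, r = 28);
translate([844, 891, 0]) cylinder(h = 678, r = 28);
translate([102, 341, 720]) {
  translate([0, 0, 362]) cube([335, 306, 36]);
  translate([14, 14, 0]) cylinder(h = 362, r = 14);
  translate([321, 14, 0]) cylinder(h = 362, r = 14);
  translate([14, 292, 0]) cylinder(h = 362, r = 14);
  translate([321, 292, 0]) cylinder(h = 362, r = 14);
}
translate([0, 1067, 0]) {
  cube([43, 68, 2356]);
  translate([449, 0, 0]) cube([43, 68, 2356]);
  translate([43, 0, 244]) cube([406, 68, 20]);
  translate([43, 0, 517]) cube([406, 68, 20]);
  translate([43, 0, 790]) cube([406, 68, 20]);
  translate([43, 0, 1063]) cube([406, 68, 20]);
  translate([43, 0, 1336]) cube([406, 68, 20]);
  translate([43, 0, 1609]) cube([406, 68, 20]);
  translate([43, 0, 1882]) cube([406, 68, 20]);
  translate([43, 0, 2155]) cube([406, 68, 20]);
}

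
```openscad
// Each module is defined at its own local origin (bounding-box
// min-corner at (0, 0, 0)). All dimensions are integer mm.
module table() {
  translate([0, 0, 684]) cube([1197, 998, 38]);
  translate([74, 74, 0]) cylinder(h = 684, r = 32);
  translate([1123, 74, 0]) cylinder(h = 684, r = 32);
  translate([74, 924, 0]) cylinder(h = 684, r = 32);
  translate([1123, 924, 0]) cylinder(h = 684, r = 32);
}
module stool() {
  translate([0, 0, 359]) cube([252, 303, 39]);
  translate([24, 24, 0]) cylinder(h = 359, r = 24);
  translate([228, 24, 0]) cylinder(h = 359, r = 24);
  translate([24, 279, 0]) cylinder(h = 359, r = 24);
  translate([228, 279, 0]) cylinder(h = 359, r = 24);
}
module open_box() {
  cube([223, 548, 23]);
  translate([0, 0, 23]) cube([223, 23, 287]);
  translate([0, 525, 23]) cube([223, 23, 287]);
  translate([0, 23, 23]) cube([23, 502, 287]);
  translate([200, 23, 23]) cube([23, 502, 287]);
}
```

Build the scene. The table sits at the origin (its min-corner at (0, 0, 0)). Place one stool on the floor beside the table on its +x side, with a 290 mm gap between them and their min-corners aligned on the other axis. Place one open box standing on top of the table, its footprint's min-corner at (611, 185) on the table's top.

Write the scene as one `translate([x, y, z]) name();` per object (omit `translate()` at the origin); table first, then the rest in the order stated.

table();
translate([1487, 0, 0]) stool();
translate([611, 185, 722]) open_box();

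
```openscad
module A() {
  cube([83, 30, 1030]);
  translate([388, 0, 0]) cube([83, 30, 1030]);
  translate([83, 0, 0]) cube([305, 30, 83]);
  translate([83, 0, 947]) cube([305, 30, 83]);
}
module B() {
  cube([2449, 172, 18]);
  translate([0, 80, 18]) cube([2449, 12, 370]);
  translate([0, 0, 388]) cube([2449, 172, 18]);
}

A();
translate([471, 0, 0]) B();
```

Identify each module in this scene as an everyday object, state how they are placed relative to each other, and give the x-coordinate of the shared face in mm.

The picture frame's +x face and the I-beam's −x face are both at x = 471 mm.

A is a picture frame. B is an I-beam. The I-beam is against the picture frame's +x side, with their −y faces flush. The x-coordinate of the shared face is 471 mm.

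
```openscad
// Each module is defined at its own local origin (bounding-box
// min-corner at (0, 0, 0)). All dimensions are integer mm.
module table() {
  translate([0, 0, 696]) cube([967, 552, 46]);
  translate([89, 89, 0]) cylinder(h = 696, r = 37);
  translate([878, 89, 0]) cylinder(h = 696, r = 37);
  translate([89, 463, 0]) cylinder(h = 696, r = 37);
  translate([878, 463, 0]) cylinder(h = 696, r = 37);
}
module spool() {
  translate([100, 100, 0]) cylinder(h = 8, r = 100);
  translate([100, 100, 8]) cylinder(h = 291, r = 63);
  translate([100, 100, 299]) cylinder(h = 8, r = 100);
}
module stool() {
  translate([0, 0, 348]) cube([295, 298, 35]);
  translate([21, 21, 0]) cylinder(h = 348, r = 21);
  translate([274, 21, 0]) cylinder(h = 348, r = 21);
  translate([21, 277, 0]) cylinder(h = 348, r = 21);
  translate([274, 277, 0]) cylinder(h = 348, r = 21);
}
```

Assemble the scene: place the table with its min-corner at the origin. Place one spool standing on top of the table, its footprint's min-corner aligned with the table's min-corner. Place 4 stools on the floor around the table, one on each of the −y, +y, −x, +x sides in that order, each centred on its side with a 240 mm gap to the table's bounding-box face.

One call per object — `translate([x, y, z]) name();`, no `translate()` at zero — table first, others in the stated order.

table();
translate([0, 0, 742]) spool();
translate([336, -538, 0]) stool();
translate([336, 792, 0]) stool();
translate([-535, 127, 0]) stool();
translate([1207, 127, 0]) stool();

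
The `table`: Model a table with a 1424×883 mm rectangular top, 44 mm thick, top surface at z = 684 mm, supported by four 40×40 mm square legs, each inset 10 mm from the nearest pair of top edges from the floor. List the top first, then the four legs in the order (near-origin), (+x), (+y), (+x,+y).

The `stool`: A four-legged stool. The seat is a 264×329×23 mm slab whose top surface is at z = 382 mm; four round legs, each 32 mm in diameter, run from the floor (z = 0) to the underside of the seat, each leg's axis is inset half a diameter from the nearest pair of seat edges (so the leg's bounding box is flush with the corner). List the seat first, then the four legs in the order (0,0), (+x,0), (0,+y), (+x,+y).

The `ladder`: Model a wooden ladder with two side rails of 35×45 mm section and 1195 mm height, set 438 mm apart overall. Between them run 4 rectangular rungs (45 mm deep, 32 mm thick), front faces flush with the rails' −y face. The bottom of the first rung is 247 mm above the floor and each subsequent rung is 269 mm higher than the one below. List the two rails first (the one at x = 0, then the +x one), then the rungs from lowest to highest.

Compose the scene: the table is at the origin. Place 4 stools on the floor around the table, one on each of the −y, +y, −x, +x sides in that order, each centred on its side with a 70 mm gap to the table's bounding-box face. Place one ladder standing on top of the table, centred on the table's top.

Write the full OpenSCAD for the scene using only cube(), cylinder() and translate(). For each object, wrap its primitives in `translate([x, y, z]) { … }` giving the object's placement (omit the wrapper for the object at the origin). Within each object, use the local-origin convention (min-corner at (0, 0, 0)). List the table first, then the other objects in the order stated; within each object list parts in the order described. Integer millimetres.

translate([0, 0, 640]) cube([1424, 883, 44]);
translate([10, 10, 0]) cube([40, 40, 640]);
translate([1374, 10, 0]) cube([40, 40, 640]);
translate([10, 833, 0]) cube([40, 40, 640]);
translate([1374, 833, 0]) cube([40, 40, 640]);
translate([580, -399, 0]) {
  translate([0, 0, 359]) cube([264, 329, 23]);
  translate([16, 16, 0]) cylinder(h = 359, r = 16);
  translate([248, 16, 0]) cylinder(h = 359, r = 16);
  translate([16, 313, 0]) cylinder(h = 359, r = 16);
  translate([248, 313, 0]) cylinder(h = 359, r = 16);
}
translate([580, 953, 0]) {
  translate([0, 0, 359]) cube([264, 329, 23]);
  translate([16, 16, 0]) cylinder(h = 359, r = 16);
  translate([248, 16, 0]) cylinder(h = 359, r = 16);
  translate([16, 313, 0]) cylinder(h = 359, r = 16);
  translate([248, 313, 0]) cylinder(h = 359, r = 16);
}
translate([-334, 277, 0]) {
  translate([0, 0, 359]) cube([264, 329, 23]);
  translate([16, 16, 0]) cylinder(h = 359, r = 16);
  translate([248, 16, 0]) cylinder(h = 359, r = 16);
  translate([16, 313, 0]) cylinder(h = 359, r = 16);
  translate([248, 313, 0]) cylinder(h = 359, r = 16);
}
translate([1494, 277, 0]) {
  translate([0, 0, 359]) cube([264, 329, 23]);
  translate([16, 16, 0]) cylinder(h = 359, r = 16);
  translate([248, 16, 0]) cylinder(h = 359, r = 16);
  translate([16, 313, 0]) cylinder(h = 359, r = 16);
  translate([248, 313, 0]) cylinder(h = 359, r = 16);
}
translate([493, 419, 684]) {
  cube([35, 45, 1195]);
  translate([403, 0, 0]) cube([35, 45, 1195]);
  translate([35, 0, 247]) cube([368, 45, 32]);
  translate([35, 0, 516]) cube([368, 45, 32]);
  translate([35, 0, 785]) cube([368, 45, 32]);
  translate([35, 0, 1054]) cube([368, 45, 32]);
}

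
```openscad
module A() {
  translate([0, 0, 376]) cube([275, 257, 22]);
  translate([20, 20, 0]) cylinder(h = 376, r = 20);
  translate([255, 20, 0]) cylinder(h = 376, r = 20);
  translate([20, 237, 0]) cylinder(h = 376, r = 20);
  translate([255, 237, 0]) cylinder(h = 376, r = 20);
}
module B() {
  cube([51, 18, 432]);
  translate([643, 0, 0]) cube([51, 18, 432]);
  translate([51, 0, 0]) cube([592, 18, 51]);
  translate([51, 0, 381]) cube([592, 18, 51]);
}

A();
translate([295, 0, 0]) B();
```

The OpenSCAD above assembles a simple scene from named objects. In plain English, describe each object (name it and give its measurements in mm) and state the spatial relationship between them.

A is a simple wooden stool: a rectangular seat 275 mm (x) by 257 mm (y), 22 mm thick, top face at z = 398 mm, on four round legs, each 40 mm in diameter. The legs rest on z = 0, each leg's axis is inset half a diameter from the nearest pair of seat edges (so the leg's bounding box is flush with the corner).

B is a rectangular picture frame lying in the x–z plane (depth along y). The opening is 592 mm wide (x) by 330 mm tall (z), surrounded by a border 51 mm wide on all four sides. The frame is 18 mm deep and is made of two full-height vertical stiles with two horizontal rails fitted between them.

The picture frame is on the floor beside the stool on its +x side.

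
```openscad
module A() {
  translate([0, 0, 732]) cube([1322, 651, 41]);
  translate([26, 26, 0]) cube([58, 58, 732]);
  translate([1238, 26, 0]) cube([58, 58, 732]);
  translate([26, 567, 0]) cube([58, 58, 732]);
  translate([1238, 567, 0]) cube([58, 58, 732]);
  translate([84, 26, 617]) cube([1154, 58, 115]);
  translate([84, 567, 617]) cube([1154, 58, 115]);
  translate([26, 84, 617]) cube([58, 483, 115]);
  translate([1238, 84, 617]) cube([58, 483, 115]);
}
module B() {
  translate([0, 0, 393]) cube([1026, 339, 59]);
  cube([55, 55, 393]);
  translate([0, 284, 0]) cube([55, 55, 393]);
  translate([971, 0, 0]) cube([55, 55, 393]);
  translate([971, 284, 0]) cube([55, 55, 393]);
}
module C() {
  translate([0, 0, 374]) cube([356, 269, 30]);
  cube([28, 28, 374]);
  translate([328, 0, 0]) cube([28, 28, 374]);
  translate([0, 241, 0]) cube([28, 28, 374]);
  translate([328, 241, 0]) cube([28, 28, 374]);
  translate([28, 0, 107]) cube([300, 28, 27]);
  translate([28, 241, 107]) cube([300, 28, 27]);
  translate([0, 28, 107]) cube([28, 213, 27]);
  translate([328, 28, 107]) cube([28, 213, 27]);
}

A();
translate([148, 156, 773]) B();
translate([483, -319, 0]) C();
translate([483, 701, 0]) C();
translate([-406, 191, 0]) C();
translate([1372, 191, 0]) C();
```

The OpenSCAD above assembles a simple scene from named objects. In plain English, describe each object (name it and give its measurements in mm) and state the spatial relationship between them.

A is a table with a 1322×651 mm rectangular top, 41 mm thick, top surface at z = 773 mm, supported by four 58×58 mm square legs, each inset 26 mm from the nearest pair of top edges, running from the floor. Four apron rails, 58 mm thick and 115 mm tall, run between adjacent legs with their top edges flush with the underside of the top and their outer faces flush with the legs' outer faces.

B is a bench: a 1026×339 mm seat slab, 59 mm thick, top at z = 452 mm, on four 55×55 mm square legs flush with the seat corners and standing on z = 0.

C is a simple wooden stool: a rectangular seat 356 mm (x) by 269 mm (y), 30 mm thick, top face at z = 404 mm, on four square legs, each 28×28 mm in cross-section. The legs rest on z = 0, each flush with a corner of the seat. Four stretchers, 28 mm wide and 27 mm tall, connect adjacent legs with their undersides at z = 107 mm, each running between the inner faces of the legs it joins and aligned with the legs' outer faces on the other axis.

The bench is on top of the table, centred. Four stools sit around the table at the −y, +y, −x, +x sides.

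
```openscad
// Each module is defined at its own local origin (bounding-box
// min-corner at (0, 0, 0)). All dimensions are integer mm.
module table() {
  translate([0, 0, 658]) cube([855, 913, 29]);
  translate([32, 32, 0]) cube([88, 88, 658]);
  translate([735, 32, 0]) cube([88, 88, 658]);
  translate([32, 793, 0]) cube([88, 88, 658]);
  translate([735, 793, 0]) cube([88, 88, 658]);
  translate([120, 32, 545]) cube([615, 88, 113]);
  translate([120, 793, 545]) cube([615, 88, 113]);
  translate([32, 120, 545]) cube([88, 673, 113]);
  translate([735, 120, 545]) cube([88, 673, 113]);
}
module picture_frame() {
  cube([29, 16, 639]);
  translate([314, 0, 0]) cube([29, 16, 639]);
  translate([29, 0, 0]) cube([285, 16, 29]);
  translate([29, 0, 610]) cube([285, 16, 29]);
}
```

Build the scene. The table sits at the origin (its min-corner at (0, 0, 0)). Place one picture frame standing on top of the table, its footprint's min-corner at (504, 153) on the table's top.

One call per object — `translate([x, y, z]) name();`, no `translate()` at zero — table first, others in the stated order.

table();
translate([504, 153, 687]) picture_frame();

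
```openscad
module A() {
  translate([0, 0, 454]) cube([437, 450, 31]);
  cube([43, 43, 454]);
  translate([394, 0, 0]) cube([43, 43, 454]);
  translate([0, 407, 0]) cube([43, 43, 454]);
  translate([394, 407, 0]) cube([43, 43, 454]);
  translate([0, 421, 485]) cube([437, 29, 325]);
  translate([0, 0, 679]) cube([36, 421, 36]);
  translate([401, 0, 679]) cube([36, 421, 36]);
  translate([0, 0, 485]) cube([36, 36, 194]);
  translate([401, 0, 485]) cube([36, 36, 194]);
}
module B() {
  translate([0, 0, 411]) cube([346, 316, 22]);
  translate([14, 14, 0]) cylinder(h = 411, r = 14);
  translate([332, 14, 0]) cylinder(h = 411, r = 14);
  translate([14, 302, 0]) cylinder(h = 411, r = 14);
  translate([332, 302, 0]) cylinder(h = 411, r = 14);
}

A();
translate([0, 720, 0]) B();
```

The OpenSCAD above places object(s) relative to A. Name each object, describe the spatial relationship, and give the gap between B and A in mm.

The stool's nearest face is 270 mm from the chair's +y face.

A is a chair. B is a stool. The stool is on the floor beside the chair on its +y side. The gap between the stool and the chair is 270 mm.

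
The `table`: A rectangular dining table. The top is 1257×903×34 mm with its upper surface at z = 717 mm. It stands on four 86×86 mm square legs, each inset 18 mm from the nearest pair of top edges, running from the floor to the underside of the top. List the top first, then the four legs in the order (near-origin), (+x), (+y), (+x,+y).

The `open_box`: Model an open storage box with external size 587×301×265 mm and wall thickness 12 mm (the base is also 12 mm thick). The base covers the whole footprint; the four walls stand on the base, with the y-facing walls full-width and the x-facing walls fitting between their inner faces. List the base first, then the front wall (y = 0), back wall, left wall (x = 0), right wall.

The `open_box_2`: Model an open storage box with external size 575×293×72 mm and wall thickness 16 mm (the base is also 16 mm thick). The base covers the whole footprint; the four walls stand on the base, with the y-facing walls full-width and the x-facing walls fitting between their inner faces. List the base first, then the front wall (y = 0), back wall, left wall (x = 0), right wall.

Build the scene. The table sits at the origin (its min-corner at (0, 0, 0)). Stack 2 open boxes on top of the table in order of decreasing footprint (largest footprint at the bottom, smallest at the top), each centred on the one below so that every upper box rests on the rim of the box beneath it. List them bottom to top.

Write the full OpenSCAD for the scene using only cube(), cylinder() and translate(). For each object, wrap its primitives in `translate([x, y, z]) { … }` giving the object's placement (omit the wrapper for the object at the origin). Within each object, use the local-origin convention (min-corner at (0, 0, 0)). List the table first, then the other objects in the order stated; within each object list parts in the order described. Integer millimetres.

translate([0, 0, 683]) cube([1257, 903, 34]);
translate([18, 18, 0]) cube([86, 86, 683]);
translate([1153, 18, 0]) cube([86, 86, 683]);
translate([18, 799, 0]) cube([86, 86, 683]);
translate([1153, 799, 0]) cube([86, 86, 683]);
translate([335, 301, 717]) {
  cube([587, 301, 12]);
  translate([0, 0, 12]) cube([587, 12, 253]);
  translate([0, 289, 12]) cube([587, 12, 253]);
  translate([0, 12, 12]) cube([12, 277, 253]);
  translate([575, 12, 12]) cube([12, 277, 253]);
}
translate([341, 305, 982]) {
  cube([575, 293, 16]);
  translate([0, 0, 16]) cube([575, 16, 56]);
  translate([0, 277, 16]) cube([575, 16, 56]);
  translate([0, 16, 16]) cube([16, 261, 56]);
  translate([559, 16, 16]) cube([16, 261, 56]);
}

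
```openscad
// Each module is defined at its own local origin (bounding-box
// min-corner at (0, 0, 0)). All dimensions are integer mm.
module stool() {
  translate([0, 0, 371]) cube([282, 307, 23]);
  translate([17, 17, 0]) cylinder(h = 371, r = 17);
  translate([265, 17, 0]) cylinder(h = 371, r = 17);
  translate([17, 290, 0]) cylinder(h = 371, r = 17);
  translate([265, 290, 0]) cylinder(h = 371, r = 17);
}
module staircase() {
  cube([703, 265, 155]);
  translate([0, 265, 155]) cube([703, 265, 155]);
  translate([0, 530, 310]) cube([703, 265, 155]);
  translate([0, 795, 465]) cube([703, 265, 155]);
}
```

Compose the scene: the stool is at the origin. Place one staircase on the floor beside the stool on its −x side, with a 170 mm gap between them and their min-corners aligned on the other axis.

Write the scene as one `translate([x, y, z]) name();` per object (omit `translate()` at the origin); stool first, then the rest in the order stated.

stool();
translate([-873, 0, 0]) staircase();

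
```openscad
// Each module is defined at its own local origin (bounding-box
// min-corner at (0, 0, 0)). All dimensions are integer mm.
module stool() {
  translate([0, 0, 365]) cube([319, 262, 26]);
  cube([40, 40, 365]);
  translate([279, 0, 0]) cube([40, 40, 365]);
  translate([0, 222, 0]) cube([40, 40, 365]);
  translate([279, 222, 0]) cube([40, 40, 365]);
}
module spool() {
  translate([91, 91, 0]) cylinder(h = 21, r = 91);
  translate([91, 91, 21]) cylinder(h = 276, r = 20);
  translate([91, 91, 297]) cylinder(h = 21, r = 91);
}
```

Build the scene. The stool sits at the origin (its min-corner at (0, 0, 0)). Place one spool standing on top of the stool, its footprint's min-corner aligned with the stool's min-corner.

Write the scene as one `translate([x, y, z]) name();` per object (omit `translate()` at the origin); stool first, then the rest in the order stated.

stool();
translate([0, 0, 391]) spool();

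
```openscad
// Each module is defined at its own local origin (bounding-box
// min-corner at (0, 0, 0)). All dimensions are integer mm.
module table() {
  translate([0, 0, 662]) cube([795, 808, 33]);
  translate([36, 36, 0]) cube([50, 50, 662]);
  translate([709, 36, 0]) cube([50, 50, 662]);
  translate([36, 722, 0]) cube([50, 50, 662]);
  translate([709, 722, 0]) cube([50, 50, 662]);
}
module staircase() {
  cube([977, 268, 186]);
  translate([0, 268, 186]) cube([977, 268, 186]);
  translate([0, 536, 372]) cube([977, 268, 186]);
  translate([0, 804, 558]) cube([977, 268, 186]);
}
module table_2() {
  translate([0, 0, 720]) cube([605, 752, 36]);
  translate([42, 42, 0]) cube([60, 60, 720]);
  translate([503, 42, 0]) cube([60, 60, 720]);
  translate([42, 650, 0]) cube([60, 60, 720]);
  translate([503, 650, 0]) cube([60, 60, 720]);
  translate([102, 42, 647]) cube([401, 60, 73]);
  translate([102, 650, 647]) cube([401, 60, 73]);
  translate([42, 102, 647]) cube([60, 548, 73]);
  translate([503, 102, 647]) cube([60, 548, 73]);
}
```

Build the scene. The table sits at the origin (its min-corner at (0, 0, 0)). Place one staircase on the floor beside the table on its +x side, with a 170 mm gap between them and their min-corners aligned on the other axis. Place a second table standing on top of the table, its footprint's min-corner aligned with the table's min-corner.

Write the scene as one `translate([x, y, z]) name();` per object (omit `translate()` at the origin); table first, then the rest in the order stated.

table();
translate([965, 0, 0]) staircase();
translate([0, 0, 695]) table_2();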